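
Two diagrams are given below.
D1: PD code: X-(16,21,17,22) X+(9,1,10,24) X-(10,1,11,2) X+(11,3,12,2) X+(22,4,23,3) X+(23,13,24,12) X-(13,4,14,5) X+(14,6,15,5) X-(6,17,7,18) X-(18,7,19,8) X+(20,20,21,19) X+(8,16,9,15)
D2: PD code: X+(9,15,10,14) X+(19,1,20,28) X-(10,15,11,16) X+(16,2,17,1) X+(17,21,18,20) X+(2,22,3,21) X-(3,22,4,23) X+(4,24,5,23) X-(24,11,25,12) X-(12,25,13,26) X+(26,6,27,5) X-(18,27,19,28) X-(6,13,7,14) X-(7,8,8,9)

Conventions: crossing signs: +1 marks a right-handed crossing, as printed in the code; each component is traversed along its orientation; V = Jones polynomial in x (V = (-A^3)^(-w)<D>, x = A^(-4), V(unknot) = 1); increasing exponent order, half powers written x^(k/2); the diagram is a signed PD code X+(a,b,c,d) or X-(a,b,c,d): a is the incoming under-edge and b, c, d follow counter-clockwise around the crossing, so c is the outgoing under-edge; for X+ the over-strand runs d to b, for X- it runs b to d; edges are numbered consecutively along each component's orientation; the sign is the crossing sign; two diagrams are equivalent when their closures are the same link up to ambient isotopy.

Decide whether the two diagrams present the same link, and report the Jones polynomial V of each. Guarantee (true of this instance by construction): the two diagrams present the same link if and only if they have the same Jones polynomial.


equivalent: yes
D1 (bracket -A^-6 + 2A^-2 - 2A^2 + 3A^6 - 2A^10 + 2A^14 - A^18; 12 crossings at w = +2): V = -x^-3 + 2x^-2 - 2x^-1 + 3 - 2x + 2x^2 - x^3
D2 (bracket -A^-12 + 2A^-8 - 2A^-4 + 3 - 2A^4 + 2A^8 - A^12; 14 crossings at w = 0): V = -x^-3 + 2x^-2 - 2x^-1 + 3 - 2x + 2x^2 - x^3
key observation: Reidemeister moves carry D1 (12 crossings) to D2 (14)


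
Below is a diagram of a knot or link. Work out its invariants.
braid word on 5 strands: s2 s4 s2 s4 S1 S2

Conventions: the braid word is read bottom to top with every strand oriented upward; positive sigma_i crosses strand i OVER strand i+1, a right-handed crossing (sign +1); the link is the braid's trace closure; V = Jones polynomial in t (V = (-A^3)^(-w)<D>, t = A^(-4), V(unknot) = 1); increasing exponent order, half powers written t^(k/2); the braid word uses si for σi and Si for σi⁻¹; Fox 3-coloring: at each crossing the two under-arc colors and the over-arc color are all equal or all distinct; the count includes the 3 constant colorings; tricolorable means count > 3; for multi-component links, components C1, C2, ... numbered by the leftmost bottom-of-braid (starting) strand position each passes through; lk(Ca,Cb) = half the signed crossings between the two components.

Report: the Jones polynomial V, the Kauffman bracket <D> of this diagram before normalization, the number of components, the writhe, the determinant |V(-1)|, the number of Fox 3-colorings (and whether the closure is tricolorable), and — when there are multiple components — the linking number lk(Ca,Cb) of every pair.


Jones polynomial: V(t) = 1 + t + t^2 + t^3
<D> = A^-6 + A^-2 + A^2 + A^6; writhe +2
components 3, writhe +2 (6 crossings)
linking number lk(C1,C2) = 0
lk(C1,C3): 0
lk(C2,C3) = +1
3-colorings: 9 of 3^6, det 0 — tricolorable
note: w = +2 shifts under R1 moves; the (-A^3)^(-2) factor cancels that in V


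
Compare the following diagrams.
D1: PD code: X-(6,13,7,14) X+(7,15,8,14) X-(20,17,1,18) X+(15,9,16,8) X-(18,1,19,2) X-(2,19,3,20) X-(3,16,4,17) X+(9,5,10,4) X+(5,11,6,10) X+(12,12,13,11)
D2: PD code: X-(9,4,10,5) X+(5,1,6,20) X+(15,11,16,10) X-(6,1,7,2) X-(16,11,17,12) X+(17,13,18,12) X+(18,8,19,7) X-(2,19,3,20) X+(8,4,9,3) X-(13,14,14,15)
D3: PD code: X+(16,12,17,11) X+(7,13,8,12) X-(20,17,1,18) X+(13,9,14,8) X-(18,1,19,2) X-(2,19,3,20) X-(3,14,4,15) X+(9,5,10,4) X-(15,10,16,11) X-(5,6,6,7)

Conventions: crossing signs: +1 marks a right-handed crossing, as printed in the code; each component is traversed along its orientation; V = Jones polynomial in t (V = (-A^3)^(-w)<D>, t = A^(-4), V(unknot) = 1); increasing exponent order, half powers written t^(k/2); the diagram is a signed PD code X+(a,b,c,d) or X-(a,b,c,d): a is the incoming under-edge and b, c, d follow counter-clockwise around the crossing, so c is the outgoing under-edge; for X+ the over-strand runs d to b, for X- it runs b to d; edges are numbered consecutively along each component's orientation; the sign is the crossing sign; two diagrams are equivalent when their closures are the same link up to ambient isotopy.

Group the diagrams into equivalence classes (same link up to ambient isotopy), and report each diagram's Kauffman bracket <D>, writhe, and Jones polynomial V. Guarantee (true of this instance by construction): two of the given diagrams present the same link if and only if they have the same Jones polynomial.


equivalence classes: {D1, D3} | {D2}
D1 (bracket -A^-12 + A^-8 - A^-4 + 3 - A^4 + A^8 - A^12; 10 crossings at w = 0): V = -t^-3 + t^-2 - t^-1 + 3 - t + t^2 - t^3
D2 (bracket 1; 10 crossings at w = 0): V = 1
D3 (bracket -A^-18 + A^-14 - A^-10 + 3A^-6 - A^-2 + A^2 - A^6; 10 crossings at w = -2): V = -t^-3 + t^-2 - t^-1 + 3 - t + t^2 - t^3
key observation: V(t) takes 2 values over 3 diagrams, fixing the grouping


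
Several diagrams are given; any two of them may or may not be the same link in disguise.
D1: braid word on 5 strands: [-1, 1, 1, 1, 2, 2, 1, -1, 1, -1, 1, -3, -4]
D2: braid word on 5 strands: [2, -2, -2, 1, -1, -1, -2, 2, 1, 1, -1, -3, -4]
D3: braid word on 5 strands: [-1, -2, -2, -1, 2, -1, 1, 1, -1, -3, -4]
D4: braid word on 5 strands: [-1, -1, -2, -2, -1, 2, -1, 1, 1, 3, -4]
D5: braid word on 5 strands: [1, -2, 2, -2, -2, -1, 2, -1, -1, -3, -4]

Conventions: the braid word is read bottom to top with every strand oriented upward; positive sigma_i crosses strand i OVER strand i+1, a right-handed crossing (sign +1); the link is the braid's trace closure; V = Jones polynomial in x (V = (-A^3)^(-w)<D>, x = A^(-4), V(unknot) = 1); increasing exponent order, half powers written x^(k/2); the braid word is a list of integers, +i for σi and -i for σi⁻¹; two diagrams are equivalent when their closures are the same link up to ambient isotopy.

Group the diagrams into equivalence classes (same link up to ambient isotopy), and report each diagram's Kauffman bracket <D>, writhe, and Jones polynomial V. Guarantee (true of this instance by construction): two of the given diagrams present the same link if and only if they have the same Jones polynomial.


grouping into links: {D1} | {D2} | {D3, D4, D5}
V(D1) = -x^(3/2) - 2x^(7/2) + x^(9/2) - x^(11/2) + x^(13/2)  (w +3, c 13, <D> = -A^-17 + A^-13 - A^-9 + 2A^-5 + A^3)
V(D2) = -x^(-1/2) - x^(1/2)  [13 crossings, <D> = A^-11 + A^-7, w = -3]
V(D3) = -x^(-9/2) - x^(-5/2) + x^(-3/2) - x^(-1/2)  (w -5, c 11, <D> = A^-13 - A^-9 + A^-5 + A^3)
V(D4) = -x^(-9/2) - x^(-5/2) + x^(-3/2) - x^(-1/2)  [11 crossings, <D> = A^-7 - A^-3 + A + A^9, w = -3]
V(D5) = -x^(-9/2) - x^(-5/2) + x^(-3/2) - x^(-1/2)  [11 crossings, <D> = A^-13 - A^-9 + A^-5 + A^3, w = -5]
key observation: 3 values of V(x) split the 5 diagrams


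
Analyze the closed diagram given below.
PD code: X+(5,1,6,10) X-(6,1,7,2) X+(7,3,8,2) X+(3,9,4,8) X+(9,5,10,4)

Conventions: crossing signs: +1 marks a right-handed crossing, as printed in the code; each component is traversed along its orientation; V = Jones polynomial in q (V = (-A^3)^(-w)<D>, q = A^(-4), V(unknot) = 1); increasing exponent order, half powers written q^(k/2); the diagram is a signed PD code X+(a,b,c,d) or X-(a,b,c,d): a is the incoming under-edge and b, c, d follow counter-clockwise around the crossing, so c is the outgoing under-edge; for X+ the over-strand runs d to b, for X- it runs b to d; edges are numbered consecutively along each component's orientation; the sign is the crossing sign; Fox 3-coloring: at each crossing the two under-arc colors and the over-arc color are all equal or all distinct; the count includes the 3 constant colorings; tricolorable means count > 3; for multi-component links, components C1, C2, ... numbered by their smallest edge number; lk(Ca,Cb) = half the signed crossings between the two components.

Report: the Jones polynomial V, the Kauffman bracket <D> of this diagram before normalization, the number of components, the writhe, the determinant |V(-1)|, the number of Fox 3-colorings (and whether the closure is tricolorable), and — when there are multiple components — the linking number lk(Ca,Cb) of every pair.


V = q + q^3 - q^4
<D> = A^-7 - A^-3 - A^5 (w = +3)
1 component over 5 crossings, w = +3
9 Fox colorings among 3^5, |V(-1)| = 3: tricolorable
why: w = +3 shifts under R1 moves; the (-A^3)^(-3) factor cancels that in V


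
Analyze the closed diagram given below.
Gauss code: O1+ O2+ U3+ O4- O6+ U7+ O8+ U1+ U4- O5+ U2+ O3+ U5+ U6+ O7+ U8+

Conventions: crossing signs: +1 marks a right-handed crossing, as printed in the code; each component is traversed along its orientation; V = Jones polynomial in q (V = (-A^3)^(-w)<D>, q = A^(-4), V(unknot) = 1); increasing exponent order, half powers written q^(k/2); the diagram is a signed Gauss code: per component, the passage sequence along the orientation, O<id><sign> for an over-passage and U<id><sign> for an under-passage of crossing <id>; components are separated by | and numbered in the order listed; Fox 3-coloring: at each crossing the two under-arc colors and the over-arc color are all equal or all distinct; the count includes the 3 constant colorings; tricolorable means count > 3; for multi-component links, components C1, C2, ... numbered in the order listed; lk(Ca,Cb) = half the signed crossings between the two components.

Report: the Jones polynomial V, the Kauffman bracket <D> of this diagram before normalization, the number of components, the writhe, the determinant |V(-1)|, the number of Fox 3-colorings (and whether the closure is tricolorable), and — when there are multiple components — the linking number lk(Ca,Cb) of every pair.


V(q) = q^2 - q^3 + 3q^4 - 3q^5 + 3q^6 - 3q^7 + 2q^8 - q^9
bracket: -A^-18 + 2A^-14 - 3A^-10 + 3A^-6 - 3A^-2 + 3A^2 - A^6 + A^10, w = +6
1 component, writhe +6, over 8 crossings
det 17, colorings 3 of 3^8 — not tricolorable
observation: the span of V is 7, forcing >= 7 crossings in any diagram


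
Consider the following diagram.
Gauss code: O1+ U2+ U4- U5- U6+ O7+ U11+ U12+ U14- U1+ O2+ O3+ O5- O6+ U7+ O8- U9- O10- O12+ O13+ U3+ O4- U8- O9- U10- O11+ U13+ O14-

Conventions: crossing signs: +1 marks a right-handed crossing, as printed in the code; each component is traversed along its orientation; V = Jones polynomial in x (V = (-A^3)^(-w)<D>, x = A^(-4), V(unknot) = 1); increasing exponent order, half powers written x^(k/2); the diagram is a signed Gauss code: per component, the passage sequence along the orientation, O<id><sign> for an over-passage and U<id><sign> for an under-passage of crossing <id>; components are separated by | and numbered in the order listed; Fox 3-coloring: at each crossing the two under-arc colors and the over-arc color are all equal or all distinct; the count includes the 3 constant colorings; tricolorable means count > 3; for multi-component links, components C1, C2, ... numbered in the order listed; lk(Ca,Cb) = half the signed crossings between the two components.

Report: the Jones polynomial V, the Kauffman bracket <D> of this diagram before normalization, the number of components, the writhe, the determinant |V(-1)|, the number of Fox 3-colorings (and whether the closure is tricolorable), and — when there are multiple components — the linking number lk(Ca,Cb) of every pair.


V(x) = -x^-1 + 2 - x + 2x^2 - x^3 + x^4 - x^5
bracket: -A^-14 + A^-10 - A^-6 + 2A^-2 - A^2 + 2A^6 - A^10, w = +2
1 component, writhe +2, over 14 crossings
det 9, colorings 9 of 3^14 — tricolorable
observation: V spans 6 powers of x: at least 6 crossings in any diagram


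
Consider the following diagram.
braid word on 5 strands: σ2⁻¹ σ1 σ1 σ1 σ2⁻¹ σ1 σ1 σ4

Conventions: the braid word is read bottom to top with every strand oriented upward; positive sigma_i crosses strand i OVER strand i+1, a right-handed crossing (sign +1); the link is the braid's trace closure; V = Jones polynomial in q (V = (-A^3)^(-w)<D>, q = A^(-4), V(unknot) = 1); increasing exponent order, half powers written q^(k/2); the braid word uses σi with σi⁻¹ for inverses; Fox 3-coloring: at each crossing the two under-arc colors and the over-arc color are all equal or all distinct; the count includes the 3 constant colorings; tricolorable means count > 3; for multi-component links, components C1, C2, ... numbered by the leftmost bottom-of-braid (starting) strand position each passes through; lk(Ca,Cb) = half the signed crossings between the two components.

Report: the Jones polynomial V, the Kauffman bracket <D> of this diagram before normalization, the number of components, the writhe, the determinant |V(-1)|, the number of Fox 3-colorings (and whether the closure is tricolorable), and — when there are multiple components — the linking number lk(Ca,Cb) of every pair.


V = q^-1 + 2q + q^2 + q^3 - q^5 + q^6 - q^7
<D> = -A^-16 + A^-12 - A^-8 + 1 + A^4 + 2A^8 + A^16 (w = +4)
3 components over 8 crossings, w = +4
lk(C1,C2): 0
lk(C1,C3) = 0
linking number lk(C2,C3) = 0
9 Fox colorings among 3^8, |V(-1)| = 0: tricolorable
why: the span of V is 8, within the link bound 8 + 3 - 1


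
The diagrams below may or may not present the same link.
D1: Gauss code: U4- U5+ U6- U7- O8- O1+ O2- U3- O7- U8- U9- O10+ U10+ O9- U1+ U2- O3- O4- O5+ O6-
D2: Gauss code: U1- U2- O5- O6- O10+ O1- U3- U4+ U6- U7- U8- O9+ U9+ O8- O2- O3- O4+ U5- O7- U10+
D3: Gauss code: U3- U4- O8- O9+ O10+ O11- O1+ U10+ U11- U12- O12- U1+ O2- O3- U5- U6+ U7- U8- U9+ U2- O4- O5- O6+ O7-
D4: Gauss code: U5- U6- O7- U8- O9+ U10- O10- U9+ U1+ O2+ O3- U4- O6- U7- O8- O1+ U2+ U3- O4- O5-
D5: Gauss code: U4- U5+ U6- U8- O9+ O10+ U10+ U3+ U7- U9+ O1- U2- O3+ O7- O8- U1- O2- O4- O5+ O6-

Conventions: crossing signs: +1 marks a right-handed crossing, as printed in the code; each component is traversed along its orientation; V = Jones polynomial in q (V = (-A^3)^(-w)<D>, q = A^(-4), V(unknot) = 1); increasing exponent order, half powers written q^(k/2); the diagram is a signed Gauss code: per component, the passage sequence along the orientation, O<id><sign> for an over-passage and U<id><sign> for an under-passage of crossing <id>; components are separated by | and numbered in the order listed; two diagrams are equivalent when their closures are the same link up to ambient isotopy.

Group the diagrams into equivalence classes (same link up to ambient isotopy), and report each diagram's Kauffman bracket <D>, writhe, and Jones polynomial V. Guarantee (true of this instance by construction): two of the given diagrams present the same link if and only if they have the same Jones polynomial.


classes: {D1, D2, D3, D4, D5}
V(D1) = -q^-4 + q^-3 + q^-1  [10 crossings, <D> = A^-8 + 1 - A^4, w = -4]
V(D2) = -q^-4 + q^-3 + q^-1  (w -4, c 10, <D> = A^-8 + 1 - A^4)
V(D3) = -q^-4 + q^-3 + q^-1  [12 crossings, <D> = A^-8 + 1 - A^4, w = -4]
V(D4) = -q^-4 + q^-3 + q^-1  [10 crossings, <D> = A^-8 + 1 - A^4, w = -4]
V(D5) = -q^-4 + q^-3 + q^-1  (w -2, c 10, <D> = A^-2 + A^6 - A^10)
note: all 5 diagrams share one V(q), hence one class


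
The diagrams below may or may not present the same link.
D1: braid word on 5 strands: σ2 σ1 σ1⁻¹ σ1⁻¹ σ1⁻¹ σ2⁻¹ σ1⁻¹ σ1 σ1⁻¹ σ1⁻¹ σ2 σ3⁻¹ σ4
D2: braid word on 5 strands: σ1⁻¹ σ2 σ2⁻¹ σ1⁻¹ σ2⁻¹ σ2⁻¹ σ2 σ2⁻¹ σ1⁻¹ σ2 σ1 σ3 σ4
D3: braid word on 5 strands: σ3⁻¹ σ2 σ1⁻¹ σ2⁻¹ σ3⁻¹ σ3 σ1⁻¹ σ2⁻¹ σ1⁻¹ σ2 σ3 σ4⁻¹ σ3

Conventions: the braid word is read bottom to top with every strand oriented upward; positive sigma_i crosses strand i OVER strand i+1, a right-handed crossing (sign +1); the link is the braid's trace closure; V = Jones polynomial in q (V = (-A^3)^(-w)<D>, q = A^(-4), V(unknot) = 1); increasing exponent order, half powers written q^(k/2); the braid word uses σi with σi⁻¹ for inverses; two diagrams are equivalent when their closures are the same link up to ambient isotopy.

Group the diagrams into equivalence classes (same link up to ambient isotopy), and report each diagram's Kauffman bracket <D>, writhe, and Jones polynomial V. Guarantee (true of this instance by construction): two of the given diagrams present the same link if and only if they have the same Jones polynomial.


equivalence classes: {D1, D2, D3}
D1 (bracket A^-7 - A^-3 + A + A^9; 13 crossings at w = -3): V = -q^(-9/2) - q^(-5/2) + q^(-3/2) - q^(-1/2)
V(D2) = -q^(-9/2) - q^(-5/2) + q^(-3/2) - q^(-1/2)  [13 crossings, <D> = A^-1 - A^3 + A^7 + A^15, w = -1]
D3 (bracket A^-7 - A^-3 + A + A^9; 13 crossings at w = -3): V = -q^(-9/2) - q^(-5/2) + q^(-3/2) - q^(-1/2)
key observation: one V(q) for all 3 diagrams — one class (guaranteed)


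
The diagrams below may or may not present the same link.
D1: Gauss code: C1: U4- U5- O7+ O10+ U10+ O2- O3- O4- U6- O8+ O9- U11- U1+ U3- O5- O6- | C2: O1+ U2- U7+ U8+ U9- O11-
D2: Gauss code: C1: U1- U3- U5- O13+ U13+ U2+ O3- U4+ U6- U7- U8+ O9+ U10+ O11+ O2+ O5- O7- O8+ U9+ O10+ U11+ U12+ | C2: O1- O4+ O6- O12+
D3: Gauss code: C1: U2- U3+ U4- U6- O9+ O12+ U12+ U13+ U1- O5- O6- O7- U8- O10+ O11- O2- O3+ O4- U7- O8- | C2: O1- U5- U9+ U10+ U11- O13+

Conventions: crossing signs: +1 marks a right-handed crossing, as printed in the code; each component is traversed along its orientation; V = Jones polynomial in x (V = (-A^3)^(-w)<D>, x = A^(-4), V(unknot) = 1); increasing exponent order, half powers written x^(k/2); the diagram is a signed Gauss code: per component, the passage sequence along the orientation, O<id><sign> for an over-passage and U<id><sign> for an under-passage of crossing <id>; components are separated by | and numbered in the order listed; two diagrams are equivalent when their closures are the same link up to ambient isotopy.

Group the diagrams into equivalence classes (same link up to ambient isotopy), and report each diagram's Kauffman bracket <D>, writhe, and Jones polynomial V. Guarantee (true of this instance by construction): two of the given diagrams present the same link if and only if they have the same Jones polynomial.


equivalence classes: {D1, D3} | {D2}
D1 (bracket A^-7 + A^-3 + A - A^9; 11 crossings at w = -3): V = x^(-9/2) - x^(-5/2) - x^(-3/2) - x^(-1/2)
V(D2) = -x^(1/2) - x^(3/2) - x^(5/2) + x^(9/2)  [13 crossings, <D> = -A^-9 + A^-1 + A^3 + A^7, w = +3]
V(D3) = x^(-9/2) - x^(-5/2) - x^(-3/2) - x^(-1/2)  [13 crossings, <D> = A^-7 + A^-3 + A - A^9, w = -3]
key observation: 2 values of V(x) split the 3 diagrams


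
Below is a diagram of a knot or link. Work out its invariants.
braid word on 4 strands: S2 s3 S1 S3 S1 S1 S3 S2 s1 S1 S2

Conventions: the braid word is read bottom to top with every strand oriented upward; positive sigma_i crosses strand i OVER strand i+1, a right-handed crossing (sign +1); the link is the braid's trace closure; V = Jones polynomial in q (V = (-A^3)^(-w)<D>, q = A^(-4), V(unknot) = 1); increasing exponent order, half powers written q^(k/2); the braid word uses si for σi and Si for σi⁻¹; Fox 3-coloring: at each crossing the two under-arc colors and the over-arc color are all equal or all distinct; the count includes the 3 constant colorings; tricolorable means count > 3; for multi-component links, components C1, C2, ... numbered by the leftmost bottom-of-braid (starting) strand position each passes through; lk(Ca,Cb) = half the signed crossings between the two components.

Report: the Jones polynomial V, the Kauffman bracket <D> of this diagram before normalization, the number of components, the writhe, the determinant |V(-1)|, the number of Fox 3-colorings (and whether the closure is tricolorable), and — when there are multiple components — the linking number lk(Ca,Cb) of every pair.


V(q) = q^-8 - 2q^-7 + q^-6 - 2q^-5 + 2q^-4 + q^-2
bracket: -A^-13 - 2A^-5 + 2A^-1 - A^3 + 2A^7 - A^11, w = -7
1 component, writhe -7, over 11 crossings
det 9, colorings 27 of 3^11 — tricolorable
observation: the word shrinks to σ2⁻¹ σ3 σ1⁻¹ σ3⁻¹ σ1⁻¹ σ1⁻¹ σ3⁻¹ σ2⁻¹ σ2⁻¹ after cancelling


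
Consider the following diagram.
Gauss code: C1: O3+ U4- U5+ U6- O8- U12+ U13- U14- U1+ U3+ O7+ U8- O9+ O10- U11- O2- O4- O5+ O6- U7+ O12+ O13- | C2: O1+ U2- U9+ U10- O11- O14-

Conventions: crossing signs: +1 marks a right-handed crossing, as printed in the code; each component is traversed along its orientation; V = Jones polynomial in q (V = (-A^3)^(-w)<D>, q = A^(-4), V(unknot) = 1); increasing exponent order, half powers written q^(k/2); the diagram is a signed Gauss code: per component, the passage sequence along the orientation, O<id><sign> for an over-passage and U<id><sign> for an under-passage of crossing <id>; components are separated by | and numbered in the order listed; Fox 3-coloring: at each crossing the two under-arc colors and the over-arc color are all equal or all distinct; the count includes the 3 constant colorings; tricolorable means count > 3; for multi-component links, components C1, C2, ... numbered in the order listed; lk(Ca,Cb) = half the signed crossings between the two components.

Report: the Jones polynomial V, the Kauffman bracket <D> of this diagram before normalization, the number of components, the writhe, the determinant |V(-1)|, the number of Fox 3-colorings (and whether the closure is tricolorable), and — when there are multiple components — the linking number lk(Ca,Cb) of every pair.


Jones polynomial: V(q) = -q^(-9/2) + q^(-7/2) - 2q^(-5/2) + 2q^(-3/2) - 2q^(-1/2) + q^(1/2) - q^(3/2)
<D> = -A^-12 + A^-8 - 2A^-4 + 2 - 2A^4 + A^8 - A^12; writhe -2
components 2, writhe -2 (14 crossings)
linking number lk(C1,C2) = -1
3-colorings: 3 of 3^14, det 10 — not tricolorable
note: span 6 respects span(V) <= c + mu - 1 = 15 for this 2-component diagram


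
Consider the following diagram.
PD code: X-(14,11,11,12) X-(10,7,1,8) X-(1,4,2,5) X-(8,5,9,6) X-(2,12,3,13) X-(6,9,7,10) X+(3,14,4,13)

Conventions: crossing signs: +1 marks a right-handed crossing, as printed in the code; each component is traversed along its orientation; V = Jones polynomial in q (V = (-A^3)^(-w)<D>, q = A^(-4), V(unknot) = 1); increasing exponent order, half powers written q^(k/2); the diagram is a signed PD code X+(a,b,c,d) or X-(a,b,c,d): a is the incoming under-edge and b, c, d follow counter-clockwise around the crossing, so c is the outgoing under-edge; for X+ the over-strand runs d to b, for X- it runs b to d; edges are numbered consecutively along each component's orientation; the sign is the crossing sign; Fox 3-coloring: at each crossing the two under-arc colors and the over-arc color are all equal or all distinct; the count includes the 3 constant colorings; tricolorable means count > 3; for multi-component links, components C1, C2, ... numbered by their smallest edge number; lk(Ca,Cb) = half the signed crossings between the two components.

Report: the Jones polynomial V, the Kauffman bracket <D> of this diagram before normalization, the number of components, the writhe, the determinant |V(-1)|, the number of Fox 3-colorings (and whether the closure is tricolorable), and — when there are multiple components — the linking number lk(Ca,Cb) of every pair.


V(q) = q^(-9/2) - q^(-5/2) - q^(-3/2) - q^(-1/2)
bracket: A^-13 + A^-9 + A^-5 - A^3, w = -5
2 components, writhe -5, over 7 crossings
lk(C1,C2) = 0
det 0, colorings 27 of 3^7 — tricolorable
observation: the span of V is 4, within the link bound 7 + 2 - 1


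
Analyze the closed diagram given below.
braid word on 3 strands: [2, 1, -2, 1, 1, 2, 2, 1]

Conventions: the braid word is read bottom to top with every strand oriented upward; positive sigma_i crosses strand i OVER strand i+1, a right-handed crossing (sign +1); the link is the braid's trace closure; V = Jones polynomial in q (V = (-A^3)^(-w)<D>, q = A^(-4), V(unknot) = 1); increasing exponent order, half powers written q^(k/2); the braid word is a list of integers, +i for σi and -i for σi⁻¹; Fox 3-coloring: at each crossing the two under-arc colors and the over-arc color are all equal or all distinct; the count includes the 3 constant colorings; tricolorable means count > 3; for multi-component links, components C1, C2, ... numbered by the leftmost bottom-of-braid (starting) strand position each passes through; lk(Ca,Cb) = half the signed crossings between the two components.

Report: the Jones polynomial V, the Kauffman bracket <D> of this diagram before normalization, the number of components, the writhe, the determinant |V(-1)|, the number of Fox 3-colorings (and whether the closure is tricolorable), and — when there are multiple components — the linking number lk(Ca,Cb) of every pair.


Jones polynomial: V(q) = q^2 + 2q^4 - 2q^5 + q^6 - 2q^7 + q^8
<D> = A^-14 - 2A^-10 + A^-6 - 2A^-2 + 2A^2 + A^10; writhe +6
components 1, writhe +6 (8 crossings)
3-colorings: 27 of 3^8, det 9 — tricolorable
note: w = +6 (over 8 crossings) is diagram-only; (-A^3)^(-6) removes it from V


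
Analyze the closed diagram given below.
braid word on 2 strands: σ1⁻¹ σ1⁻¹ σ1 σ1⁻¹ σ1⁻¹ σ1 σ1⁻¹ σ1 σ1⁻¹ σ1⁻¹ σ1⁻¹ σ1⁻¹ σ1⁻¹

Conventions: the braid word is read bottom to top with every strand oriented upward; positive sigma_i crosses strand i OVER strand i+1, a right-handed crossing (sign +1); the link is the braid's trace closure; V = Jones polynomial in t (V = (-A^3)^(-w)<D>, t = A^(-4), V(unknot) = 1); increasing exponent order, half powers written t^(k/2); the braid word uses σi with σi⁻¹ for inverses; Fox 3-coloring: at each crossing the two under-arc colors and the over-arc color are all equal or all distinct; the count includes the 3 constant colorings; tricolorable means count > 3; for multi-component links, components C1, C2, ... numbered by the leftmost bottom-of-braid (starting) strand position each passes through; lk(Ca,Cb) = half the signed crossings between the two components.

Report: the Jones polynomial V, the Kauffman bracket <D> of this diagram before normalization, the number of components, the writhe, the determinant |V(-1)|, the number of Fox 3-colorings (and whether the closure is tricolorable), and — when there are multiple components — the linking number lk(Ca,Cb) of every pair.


V(t) = -t^-10 + t^-9 - t^-8 + t^-7 - t^-6 + t^-5 + t^-3
bracket: -A^-9 - A^-1 + A^3 - A^7 + A^11 - A^15 + A^19, w = -7
1 component, writhe -7, over 13 crossings
det 7, colorings 3 of 3^13 — not tricolorable
observation: the word shrinks to σ1⁻¹ σ1⁻¹ σ1⁻¹ σ1⁻¹ σ1⁻¹ σ1⁻¹ σ1⁻¹ after cancelling


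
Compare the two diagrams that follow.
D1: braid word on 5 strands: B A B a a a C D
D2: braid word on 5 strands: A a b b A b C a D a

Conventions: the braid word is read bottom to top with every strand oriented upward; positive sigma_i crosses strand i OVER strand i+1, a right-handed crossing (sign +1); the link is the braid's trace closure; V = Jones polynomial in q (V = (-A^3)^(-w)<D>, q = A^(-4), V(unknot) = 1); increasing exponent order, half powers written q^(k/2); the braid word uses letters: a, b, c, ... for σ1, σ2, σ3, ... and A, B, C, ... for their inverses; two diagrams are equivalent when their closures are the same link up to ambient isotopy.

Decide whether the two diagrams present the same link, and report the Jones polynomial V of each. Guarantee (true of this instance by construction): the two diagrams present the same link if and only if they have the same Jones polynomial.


same link: no
V(D1) = 1  [8 crossings, <D> = A^-6, w = -2]
V(D2) = q - q^2 + 2q^3 - q^4 + q^5 - q^6  [10 crossings, <D> = -A^-18 + A^-14 - A^-10 + 2A^-6 - A^-2 + A^2, w = +2]
insight: 2 values of V(q) split the 2 diagrams


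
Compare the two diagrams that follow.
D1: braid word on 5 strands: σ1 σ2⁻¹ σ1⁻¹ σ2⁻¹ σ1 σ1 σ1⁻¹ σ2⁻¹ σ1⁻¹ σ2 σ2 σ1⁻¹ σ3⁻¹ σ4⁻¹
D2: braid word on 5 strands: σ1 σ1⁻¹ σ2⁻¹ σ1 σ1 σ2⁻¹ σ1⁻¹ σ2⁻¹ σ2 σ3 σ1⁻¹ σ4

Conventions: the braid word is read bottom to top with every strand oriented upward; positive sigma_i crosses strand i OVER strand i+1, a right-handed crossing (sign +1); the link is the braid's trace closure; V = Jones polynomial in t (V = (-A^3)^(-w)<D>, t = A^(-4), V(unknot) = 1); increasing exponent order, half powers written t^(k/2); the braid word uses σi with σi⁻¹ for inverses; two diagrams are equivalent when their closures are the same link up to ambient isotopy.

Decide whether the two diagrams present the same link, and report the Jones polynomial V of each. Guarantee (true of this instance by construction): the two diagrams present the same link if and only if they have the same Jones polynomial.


same link: yes
V(D1) = t^-4 + t^-2 + 2  [14 crossings, <D> = 2A^-12 + A^-4 + A^4, w = -4]
D2 (bracket 2 + A^8 + A^16; 12 crossings at w = 0): V = t^-4 + t^-2 + 2
note: one V(t) for all 2 diagrams — one class (guaranteed)


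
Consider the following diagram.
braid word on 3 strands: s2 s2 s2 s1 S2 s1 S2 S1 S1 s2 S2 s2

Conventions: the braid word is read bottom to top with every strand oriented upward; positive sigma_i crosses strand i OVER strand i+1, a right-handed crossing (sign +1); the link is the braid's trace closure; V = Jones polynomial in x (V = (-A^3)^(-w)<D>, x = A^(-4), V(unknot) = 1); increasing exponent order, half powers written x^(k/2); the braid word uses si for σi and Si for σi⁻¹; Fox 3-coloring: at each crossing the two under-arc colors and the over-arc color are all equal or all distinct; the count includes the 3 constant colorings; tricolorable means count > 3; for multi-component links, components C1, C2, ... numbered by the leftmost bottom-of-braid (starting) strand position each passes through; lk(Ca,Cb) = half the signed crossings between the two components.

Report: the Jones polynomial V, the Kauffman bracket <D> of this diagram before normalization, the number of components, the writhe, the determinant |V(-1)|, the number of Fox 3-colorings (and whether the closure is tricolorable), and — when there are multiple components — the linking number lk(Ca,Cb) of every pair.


V(x) = -x^-2 + 2x^-1 - 3 + 5x - 4x^2 + 5x^3 - 4x^4 + 2x^5 - x^6
bracket: -A^-18 + 2A^-14 - 4A^-10 + 5A^-6 - 4A^-2 + 5A^2 - 3A^6 + 2A^10 - A^14, w = +2
1 component, writhe +2, over 12 crossings
det 27, colorings 9 of 3^12 — tricolorable
observation: free reduction leaves σ2 σ2 σ2 σ1 σ2⁻¹ σ1 σ2⁻¹ σ1⁻¹ σ1⁻¹ σ2 of the original 12 letters


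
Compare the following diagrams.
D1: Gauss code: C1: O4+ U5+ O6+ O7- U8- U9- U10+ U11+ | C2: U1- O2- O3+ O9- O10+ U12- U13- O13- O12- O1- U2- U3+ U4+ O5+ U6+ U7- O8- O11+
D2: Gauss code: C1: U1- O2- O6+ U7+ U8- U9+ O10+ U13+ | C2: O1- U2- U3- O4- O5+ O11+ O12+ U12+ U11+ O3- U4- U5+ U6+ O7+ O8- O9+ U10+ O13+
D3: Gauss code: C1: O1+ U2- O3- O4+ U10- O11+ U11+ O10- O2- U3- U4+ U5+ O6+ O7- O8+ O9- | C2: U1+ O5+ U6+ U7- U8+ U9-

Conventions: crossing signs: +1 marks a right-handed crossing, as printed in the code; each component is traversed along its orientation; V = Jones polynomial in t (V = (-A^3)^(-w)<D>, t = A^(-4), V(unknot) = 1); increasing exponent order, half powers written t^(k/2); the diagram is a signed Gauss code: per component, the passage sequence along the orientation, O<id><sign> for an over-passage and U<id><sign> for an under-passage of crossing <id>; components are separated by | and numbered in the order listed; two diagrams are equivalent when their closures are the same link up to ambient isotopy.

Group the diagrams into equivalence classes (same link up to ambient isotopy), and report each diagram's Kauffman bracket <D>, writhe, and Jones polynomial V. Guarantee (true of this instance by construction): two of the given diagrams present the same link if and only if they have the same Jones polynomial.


grouping into links: {D1, D2, D3}
V(D1) = -t^(1/2) - t^(5/2)  (w -1, c 13, <D> = A^-13 + A^-5)
V(D2) = -t^(1/2) - t^(5/2)  (w +3, c 13, <D> = A^-1 + A^7)
V(D3) = -t^(1/2) - t^(5/2)  [11 crossings, <D> = A^-7 + A, w = +1]
why: one V(t) for all 3 diagrams — one class (guaranteed)


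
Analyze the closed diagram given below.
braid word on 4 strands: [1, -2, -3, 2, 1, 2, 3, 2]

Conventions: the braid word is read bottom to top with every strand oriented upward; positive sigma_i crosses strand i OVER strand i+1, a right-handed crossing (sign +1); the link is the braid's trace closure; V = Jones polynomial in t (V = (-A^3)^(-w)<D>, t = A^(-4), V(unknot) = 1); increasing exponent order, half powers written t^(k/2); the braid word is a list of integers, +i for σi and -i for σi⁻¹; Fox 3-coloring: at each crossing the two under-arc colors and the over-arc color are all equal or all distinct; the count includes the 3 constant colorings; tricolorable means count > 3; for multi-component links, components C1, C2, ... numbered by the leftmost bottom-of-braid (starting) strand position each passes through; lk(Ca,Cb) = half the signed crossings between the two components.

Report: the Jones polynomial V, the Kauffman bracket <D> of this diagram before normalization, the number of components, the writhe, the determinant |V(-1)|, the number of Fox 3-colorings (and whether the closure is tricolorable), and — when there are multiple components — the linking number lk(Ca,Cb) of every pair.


Jones polynomial: V(t) = -t^(1/2) - t^(5/2)
<D> = -A^2 - A^10; writhe +4
components 2, writhe +4 (8 crossings)
linking number lk(C1,C2) = +1
3-colorings: 3 of 3^8, det 2 — not tricolorable
note: w = +4 (over 8 crossings) is diagram-only; (-A^3)^(-4) removes it from V


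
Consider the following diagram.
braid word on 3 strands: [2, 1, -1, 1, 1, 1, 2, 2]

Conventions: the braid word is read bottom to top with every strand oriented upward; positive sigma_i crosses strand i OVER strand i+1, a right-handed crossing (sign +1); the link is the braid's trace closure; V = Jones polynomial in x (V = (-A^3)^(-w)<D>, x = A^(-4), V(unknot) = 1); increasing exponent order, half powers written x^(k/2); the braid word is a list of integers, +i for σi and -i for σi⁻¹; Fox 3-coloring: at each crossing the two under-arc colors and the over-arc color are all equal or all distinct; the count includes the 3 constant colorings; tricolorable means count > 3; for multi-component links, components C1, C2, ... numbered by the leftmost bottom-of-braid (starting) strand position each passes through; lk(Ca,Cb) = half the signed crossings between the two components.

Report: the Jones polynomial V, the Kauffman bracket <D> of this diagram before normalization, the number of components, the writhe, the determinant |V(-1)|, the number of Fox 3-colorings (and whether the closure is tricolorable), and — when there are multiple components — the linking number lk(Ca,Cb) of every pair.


V = x^2 + 2x^4 - 2x^5 + x^6 - 2x^7 + x^8
<D> = A^-14 - 2A^-10 + A^-6 - 2A^-2 + 2A^2 + A^10 (w = +6)
1 component over 8 crossings, w = +6
27 Fox colorings among 3^8, |V(-1)| = 9: tricolorable
why: the span of V is 6, forcing >= 6 crossings in any diagram


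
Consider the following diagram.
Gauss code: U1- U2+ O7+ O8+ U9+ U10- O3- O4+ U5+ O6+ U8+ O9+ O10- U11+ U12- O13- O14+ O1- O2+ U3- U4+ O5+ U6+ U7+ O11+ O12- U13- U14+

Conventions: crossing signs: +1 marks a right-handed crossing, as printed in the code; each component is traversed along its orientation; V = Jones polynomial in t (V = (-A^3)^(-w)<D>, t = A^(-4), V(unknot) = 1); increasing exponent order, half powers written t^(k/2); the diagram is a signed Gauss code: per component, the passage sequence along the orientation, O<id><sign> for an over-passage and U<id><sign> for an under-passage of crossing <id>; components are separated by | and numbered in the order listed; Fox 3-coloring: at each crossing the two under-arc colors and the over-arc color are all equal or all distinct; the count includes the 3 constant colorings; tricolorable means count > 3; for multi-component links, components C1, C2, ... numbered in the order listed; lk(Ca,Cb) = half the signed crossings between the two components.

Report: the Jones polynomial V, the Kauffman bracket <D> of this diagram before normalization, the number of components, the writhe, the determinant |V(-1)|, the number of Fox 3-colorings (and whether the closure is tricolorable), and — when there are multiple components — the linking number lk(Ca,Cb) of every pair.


V(t) = t + t^3 - t^4
bracket: -A^-4 + 1 + A^8, w = +4
1 component, writhe +4, over 14 crossings
det 3, colorings 9 of 3^14 — tricolorable
observation: det 3 = |V(-1)|; divisible by 3, so tricolorable


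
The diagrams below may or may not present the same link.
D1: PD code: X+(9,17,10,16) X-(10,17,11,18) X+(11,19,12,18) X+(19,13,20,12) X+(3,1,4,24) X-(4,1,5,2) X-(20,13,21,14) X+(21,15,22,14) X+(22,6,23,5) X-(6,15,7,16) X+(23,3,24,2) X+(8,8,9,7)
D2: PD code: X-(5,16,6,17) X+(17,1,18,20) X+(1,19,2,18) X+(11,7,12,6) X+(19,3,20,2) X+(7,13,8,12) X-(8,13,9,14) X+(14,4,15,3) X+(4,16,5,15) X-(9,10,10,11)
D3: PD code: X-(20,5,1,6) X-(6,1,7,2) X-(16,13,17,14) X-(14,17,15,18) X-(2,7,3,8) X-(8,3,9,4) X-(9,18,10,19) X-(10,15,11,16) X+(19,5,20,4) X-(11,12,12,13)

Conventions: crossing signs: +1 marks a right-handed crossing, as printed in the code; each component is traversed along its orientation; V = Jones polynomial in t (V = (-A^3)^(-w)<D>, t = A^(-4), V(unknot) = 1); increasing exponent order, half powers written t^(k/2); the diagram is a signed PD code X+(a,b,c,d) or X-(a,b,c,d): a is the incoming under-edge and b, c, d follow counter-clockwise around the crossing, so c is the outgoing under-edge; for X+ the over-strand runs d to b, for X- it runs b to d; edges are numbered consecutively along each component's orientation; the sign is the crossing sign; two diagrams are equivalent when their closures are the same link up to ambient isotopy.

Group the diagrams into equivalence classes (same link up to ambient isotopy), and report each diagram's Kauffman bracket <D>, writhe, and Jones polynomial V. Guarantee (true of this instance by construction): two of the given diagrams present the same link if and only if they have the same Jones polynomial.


equivalence classes: {D1} | {D2} | {D3}
D1 (bracket A^12; 12 crossings at w = +4): V = 1
D2 (bracket -A^-4 + 1 + A^8; 10 crossings at w = +4): V = t + t^3 - t^4
V(D3) = t^-8 - 2t^-7 + t^-6 - 2t^-5 + 2t^-4 + t^-2  (w -8, c 10, <D> = A^-16 + 2A^-8 - 2A^-4 + 1 - 2A^4 + A^8)
observation: 3 values of V(t) split the 3 diagrams


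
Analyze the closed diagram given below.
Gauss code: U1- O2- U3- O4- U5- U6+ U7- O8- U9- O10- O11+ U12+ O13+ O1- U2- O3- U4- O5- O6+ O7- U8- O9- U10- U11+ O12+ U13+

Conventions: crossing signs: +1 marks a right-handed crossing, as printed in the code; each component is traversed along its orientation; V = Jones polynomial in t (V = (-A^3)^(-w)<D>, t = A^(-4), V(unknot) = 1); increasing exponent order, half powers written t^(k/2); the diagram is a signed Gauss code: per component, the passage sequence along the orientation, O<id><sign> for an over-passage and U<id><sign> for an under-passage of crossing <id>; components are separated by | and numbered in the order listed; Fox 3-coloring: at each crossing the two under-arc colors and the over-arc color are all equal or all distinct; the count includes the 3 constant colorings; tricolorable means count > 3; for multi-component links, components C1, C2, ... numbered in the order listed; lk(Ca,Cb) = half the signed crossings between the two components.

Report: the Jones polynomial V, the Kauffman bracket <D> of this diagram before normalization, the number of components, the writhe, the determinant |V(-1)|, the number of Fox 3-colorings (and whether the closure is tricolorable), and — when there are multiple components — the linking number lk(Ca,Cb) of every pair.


V(t) = -t^-7 + t^-6 - t^-5 + t^-4 + t^-2
bracket: -A^-7 - A + A^5 - A^9 + A^13, w = -5
1 component, writhe -5, over 13 crossings
det 5, colorings 3 of 3^13 — not tricolorable
observation: det 5 = |V(-1)|; not divisible by 3, so not tricolorable


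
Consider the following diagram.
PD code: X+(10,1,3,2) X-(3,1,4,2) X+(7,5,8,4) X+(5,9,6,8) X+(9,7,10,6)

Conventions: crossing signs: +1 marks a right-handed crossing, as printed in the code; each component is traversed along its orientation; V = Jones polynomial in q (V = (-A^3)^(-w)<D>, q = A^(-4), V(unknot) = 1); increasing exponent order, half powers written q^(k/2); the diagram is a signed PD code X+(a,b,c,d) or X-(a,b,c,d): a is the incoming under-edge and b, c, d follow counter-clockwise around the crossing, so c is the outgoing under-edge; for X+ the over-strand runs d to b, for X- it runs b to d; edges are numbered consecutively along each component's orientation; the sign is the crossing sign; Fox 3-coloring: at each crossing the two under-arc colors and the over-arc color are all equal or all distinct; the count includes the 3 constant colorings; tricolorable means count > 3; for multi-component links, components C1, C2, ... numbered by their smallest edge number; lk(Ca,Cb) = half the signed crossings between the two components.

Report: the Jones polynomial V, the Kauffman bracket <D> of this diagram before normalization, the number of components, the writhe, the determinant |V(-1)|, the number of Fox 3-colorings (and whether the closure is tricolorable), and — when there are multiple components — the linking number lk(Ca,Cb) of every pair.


V(q) = -q^(1/2) - q^(3/2) - q^(5/2) + q^(9/2)
bracket: -A^-9 + A^-1 + A^3 + A^7, w = +3
2 components, writhe +3, over 5 crossings
lk(C1,C2) = 0
det 0, colorings 27 of 3^6 — tricolorable
observation: all 2 components of this link are unlinked algebraically
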